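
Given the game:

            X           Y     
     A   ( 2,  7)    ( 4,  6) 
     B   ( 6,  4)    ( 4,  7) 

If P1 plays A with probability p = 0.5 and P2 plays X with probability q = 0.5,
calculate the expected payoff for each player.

E[P1] = 4.0, E[P2] = 6.0

Work:
E[P1] = p·q·π₁(A,X) + p·(1-q)·π₁(A,Y) + (1-p)·q·π₁(B,X) + (1-p)·(1-q)·π₁(B,Y)
= 0.5·0.5·2 + 0.5·0.5·4 + 0.5·0.5·6 + 0.5·0.5·4
= 4.0

E[P2] = 6.0 (similar calculation)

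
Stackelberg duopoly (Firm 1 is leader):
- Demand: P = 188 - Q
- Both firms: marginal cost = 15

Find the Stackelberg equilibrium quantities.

q₁* (leader) = 86.5, q₂* (follower) = 43.25

Work:
Follower's reaction: q₂ = (a - c - q₁)/2
Leader substitutes: π₁ = q₁·(a - q₁ - (a-c-q₁)/2 - c)
FOC: q₁* = (188 - 15)/2 = 86.50
Then: q₂* = (188 - 15 - 86.5)/2 = 43.25
Leader has first-mover advantage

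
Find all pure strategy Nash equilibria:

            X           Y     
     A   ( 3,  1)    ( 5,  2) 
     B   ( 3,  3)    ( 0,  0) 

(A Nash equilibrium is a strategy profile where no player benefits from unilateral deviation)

Nash equilibrium: (A, Y), (B, X)

Work:
Best responses:
  P1 vs X: payoffs [3, 3] → best response A/B (payoff 3)
  P1 vs Y: payoffs [5, 0] → best response A (payoff 5)
  P2 vs A: payoffs [1, 2] → best response Y (payoff 2)
  P2 vs B: payoffs [3, 0] → best response X (payoff 3)
Mutual best responses: (A,Y), (B,X) → Nash equilibria.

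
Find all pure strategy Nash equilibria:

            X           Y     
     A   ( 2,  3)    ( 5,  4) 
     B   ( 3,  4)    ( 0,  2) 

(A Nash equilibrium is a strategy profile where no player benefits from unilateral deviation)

Nash equilibrium: (A, Y), (B, X)

Work:
Best responses:
  P1 vs X: payoffs [2, 3] → best response B (payoff 3)
  P1 vs Y: payoffs [5, 0] → best response A (payoff 5)
  P2 vs A: payoffs [3, 4] → best response Y (payoff 4)
  P2 vs B: payoffs [4, 2] → best response X (payoff 4)
Mutual best responses: (A,Y), (B,X) → Nash equilibria.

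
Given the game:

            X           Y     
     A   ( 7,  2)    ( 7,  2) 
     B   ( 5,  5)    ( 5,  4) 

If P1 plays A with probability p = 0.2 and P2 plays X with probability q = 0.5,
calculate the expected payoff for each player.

E[P1] = 5.4, E[P2] = 4.0

Work:
E[P1] = p·q·π₁(A,X) + p·(1-q)·π₁(A,Y) + (1-p)·q·π₁(B,X) + (1-p)·(1-q)·π₁(B,Y)
= 0.2·0.5·7 + 0.2·0.5·7 + 0.8·0.5·5 + 0.8·0.5·5
= 5.4

E[P2] = 4.0 (similar calculation)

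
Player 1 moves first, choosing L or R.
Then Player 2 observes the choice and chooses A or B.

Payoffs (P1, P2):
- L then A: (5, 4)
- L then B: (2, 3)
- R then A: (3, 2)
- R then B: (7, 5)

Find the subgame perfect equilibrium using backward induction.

P1 plays R, P2 plays A after L and B after R; Payoff (7, 5)

Work:
Backward induction:
After L: P2 chooses A → P1 gets 5
After R: P2 chooses B → P1 gets 7
P1 chooses R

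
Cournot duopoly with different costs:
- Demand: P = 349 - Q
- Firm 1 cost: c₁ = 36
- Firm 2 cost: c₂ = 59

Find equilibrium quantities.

q₁* = 112.0, q₂* = 89.0

Work:
Reaction: q₁ = (349 - 36 - q₂)/2
Reaction: q₂ = (349 - 59 - q₁)/2
Solve simultaneously:
q₁* = (349 - 2×36 + 59)/3 = 112.0
q₂* = (349 - 2×59 + 36)/3 = 89.0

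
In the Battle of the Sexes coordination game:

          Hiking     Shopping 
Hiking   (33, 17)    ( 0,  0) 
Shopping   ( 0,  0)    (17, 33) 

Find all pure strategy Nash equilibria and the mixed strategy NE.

Pure NE: (Hiking, Hiking) and (Shopping, Shopping); Mixed NE: p = 0.66, q = 0.34

Work:
Check pure NE:
(Hiking, Hiking): (33, 17) - no unilateral deviation beneficial
(Shopping, Shopping): (17, 33) - no unilateral deviation beneficial
Mixed NE: P1 plays Hiking with p = 0.66, P2 plays Hiking with q = 0.34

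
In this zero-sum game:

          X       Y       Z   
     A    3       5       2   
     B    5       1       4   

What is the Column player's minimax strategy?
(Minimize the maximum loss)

Column should play Z, value = 4

Work:
Column player minimizes Row's maximum payoff:
Column X: max payoff to Row = 5
Column Y: max payoff to Row = 5
Column Z: max payoff to Row = 4
Minimum is 4, achieved by column Z.
Minimax strategy: Z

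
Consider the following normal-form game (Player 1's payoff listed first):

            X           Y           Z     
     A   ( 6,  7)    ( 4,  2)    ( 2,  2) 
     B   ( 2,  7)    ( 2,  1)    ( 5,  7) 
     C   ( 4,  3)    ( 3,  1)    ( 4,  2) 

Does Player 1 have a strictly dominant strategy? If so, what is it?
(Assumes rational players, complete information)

No strictly dominant strategy exists for Player 1

Work:
A strategy strictly dominates another if it gives a strictly higher payoff against every opponent action. Compare each pair of P1's strategies column-by-column:
  A vs B: [6 vs 2, 4 vs 2, 2 vs 5] → A does not strictly dominate B (column Z: 2 ≤ 5)
  A vs C: [6 vs 4, 4 vs 3, 2 vs 4] → A does not strictly dominate C (column Z: 2 ≤ 4)
  B vs A: [2 vs 6, 2 vs 4, 5 vs 2] → B does not strictly dominate A (column X: 2 ≤ 6)
  B vs C: [2 vs 4, 2 vs 3, 5 vs 4] → B does not strictly dominate C (column X: 2 ≤ 4)
  C vs A: [4 vs 6, 3 vs 4, 4 vs 2] → C does not strictly dominate A (column X: 4 ≤ 6)
  C vs B: [4 vs 2, 3 vs 2, 4 vs 5] → C does not strictly dominate B (column Z: 4 ≤ 5)
No single strategy strictly dominates all others → no strictly dominant strategy.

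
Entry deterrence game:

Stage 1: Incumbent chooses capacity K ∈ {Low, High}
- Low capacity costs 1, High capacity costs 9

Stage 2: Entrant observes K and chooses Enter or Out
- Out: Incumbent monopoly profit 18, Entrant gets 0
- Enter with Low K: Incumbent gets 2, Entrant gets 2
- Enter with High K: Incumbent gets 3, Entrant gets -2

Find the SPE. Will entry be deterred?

SPE: (High, Enter|Low, Out|High); Entry deterred. Incumbent net profit = 9

Work:
After Low K: Entrant enters (2 > 0)
After High K: Entrant stays out (-2 < 0)
Incumbent: Low → 2−1=1, High → 18−9=9
Incumbent chooses High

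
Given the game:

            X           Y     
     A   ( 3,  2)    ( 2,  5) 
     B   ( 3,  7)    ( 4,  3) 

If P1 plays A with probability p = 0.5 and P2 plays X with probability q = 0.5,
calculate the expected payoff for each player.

E[P1] = 3.0, E[P2] = 4.25

Work:
E[P1] = p·q·π₁(A,X) + p·(1-q)·π₁(A,Y) + (1-p)·q·π₁(B,X) + (1-p)·(1-q)·π₁(B,Y)
= 0.5·0.5·3 + 0.5·0.5·2 + 0.5·0.5·3 + 0.5·0.5·4
= 3.0

E[P2] = 4.25 (similar calculation)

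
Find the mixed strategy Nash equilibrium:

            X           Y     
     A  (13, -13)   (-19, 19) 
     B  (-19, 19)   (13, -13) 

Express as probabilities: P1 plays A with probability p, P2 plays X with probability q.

p = 0.5, q = 0.5

Work:
Find probabilities that make opponent indifferent:
P2 chooses q to make P1 indifferent between A and B
P1 chooses p to make P2 indifferent between X and Y
Mixed NE: P1 plays (A: 0.5, B: 0.5), P2 plays (X: 0.5, Y: 0.5)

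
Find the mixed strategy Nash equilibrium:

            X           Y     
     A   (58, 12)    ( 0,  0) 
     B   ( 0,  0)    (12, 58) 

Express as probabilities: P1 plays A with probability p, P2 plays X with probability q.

p = 0.8286, q = 0.1714

Work:
Find probabilities that make opponent indifferent:
P2 chooses q to make P1 indifferent between A and B
P1 chooses p to make P2 indifferent between X and Y
Mixed NE: P1 plays (A: 0.8286, B: 0.1714), P2 plays (X: 0.1714, Y: 0.8286)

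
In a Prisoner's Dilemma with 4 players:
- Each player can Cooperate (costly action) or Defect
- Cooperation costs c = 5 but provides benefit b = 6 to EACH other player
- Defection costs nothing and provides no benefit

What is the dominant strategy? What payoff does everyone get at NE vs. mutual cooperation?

Dominant: Defect; NE payoff = 0; Coop payoff = 13

Work:
Defect dominates (saves cost c = 5, benefit to others is external)
NE: All defect → everyone gets 0
If all cooperate: each receives (3)×6 - 5 = 13
Social dilemma: 13 > 0 but NE gives 0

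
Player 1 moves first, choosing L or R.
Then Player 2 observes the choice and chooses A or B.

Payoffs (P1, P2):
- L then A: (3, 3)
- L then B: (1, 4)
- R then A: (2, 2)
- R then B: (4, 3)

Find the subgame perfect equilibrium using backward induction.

P1 plays R, P2 plays B after L and B after R; Payoff (4, 3)

Work:
Backward induction:
After L: P2 chooses B → P1 gets 1
After R: P2 chooses B → P1 gets 4
P1 chooses R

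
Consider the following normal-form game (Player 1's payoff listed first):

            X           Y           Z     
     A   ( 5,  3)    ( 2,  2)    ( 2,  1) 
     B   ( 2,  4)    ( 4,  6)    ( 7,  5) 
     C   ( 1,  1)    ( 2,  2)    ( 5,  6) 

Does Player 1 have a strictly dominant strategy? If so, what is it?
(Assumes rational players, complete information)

No strictly dominant strategy exists for Player 1

Work:
A strategy strictly dominates another if it gives a strictly higher payoff against every opponent action. Compare each pair of P1's strategies column-by-column:
  A vs B: [5 vs 2, 2 vs 4, 2 vs 7] → A does not strictly dominate B (column Y: 2 ≤ 4)
  A vs C: [5 vs 1, 2 vs 2, 2 vs 5] → A does not strictly dominate C (column Y: 2 ≤ 2)
  B vs A: [2 vs 5, 4 vs 2, 7 vs 2] → B does not strictly dominate A (column X: 2 ≤ 5)
  B vs C: [2 vs 1, 4 vs 2, 7 vs 5] → B strictly dominates C
  C vs A: [1 vs 5, 2 vs 2, 5 vs 2] → C does not strictly dominate A (column X: 1 ≤ 5)
  C vs B: [1 vs 2, 2 vs 4, 5 vs 7] → C does not strictly dominate B (column X: 1 ≤ 2)
No single strategy strictly dominates all others → no strictly dominant strategy.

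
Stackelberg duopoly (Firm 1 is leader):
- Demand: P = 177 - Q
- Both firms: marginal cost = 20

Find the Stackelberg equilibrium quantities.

q₁* (leader) = 78.5, q₂* (follower) = 39.25

Work:
Follower's reaction: q₂ = (a - c - q₁)/2
Leader substitutes: π₁ = q₁·(a - q₁ - (a-c-q₁)/2 - c)
FOC: q₁* = (177 - 20)/2 = 78.50
Then: q₂* = (177 - 20 - 78.5)/2 = 39.25
Leader has first-mover advantage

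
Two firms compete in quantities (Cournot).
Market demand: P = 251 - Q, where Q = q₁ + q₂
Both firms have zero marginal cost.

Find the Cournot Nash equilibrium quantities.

q₁* = q₂* = 83.67; P* = 83.67

Work:
Profit: π_i = P·q_i = (a - q_i - q_j)·q_i
FOC: ∂π_i/∂q_i = a - 2q_i - q_j = 0
Reaction function: q_i = (251 - q_j)/2
Symmetry: q* = 251/3 = 83.67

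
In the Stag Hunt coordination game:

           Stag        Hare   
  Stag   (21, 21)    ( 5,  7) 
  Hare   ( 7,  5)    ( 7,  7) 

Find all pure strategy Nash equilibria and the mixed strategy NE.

Pure NE: (Stag, Stag) and (Hare, Hare); Mixed NE: p = 0.125, q = 0.125

Work:
Check pure NE:
(Stag, Stag): (21, 21) - no unilateral deviation beneficial
(Hare, Hare): (7, 7) - no unilateral deviation beneficial
Mixed NE: P1 plays Stag with p = 0.125, P2 plays Stag with q = 0.125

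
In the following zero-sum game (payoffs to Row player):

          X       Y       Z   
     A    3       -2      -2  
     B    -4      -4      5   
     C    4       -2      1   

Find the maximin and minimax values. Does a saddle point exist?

Maximin = -2, Minimax = -2, Saddle: True

Work:
Row minimums: [-2, -4, -2] → maximin = -2
Column maximums: [4, -2, 5] → minimax = -2
Saddle point exists! Game value = -2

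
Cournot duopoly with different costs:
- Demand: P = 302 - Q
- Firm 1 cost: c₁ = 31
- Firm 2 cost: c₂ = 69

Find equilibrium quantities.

q₁* = 103.0, q₂* = 65.0

Work:
Reaction: q₁ = (302 - 31 - q₂)/2
Reaction: q₂ = (302 - 69 - q₁)/2
Solve simultaneously:
q₁* = (302 - 2×31 + 69)/3 = 103.0
q₂* = (302 - 2×69 + 31)/3 = 65.0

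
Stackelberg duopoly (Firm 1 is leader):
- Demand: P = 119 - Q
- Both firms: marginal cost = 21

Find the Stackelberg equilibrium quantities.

q₁* (leader) = 49.0, q₂* (follower) = 24.5

Work:
Follower's reaction: q₂ = (a - c - q₁)/2
Leader substitutes: π₁ = q₁·(a - q₁ - (a-c-q₁)/2 - c)
FOC: q₁* = (119 - 21)/2 = 49.00
Then: q₂* = (119 - 21 - 49.0)/2 = 24.50
Leader has first-mover advantage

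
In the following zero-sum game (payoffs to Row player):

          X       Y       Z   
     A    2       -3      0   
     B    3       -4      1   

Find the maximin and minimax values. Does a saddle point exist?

Maximin = -3, Minimax = -3, Saddle: True

Work:
Row minimums: [-3, -4] → maximin = -3
Column maximums: [3, -3, 1] → minimax = -3
Saddle point exists! Game value = -3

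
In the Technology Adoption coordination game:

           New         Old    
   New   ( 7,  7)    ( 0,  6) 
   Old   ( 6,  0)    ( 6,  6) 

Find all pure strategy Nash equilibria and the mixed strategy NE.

Pure NE: (New, New) and (Old, Old); Mixed NE: p = 0.8571, q = 0.8571

Work:
Check pure NE:
(New, New): (7, 7) - no unilateral deviation beneficial
(Old, Old): (6, 6) - no unilateral deviation beneficial
Mixed NE: P1 plays New with p = 0.8571, P2 plays New with q = 0.8571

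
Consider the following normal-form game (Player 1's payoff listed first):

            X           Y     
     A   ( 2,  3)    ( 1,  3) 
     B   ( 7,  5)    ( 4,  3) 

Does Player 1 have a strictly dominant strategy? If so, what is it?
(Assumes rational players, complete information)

Yes, Player 1's strictly dominant strategy is B

Work:
A strategy strictly dominates another if it gives a strictly higher payoff against every opponent action. Compare each pair of P1's strategies column-by-column:
  A vs B: [2 vs 7, 1 vs 4] → A does not strictly dominate B (column X: 2 ≤ 7)
  B vs A: [7 vs 2, 4 vs 1] → B strictly dominates A
B strictly dominates every other strategy → strictly dominant.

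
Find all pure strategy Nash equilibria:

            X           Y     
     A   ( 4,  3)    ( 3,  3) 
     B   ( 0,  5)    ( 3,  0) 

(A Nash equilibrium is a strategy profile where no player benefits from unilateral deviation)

Nash equilibrium: (A, X), (A, Y)

Work:
Best responses:
  P1 vs X: payoffs [4, 0] → best response A (payoff 4)
  P1 vs Y: payoffs [3, 3] → best response A/B (payoff 3)
  P2 vs A: payoffs [3, 3] → best response X/Y (payoff 3)
  P2 vs B: payoffs [5, 0] → best response X (payoff 5)
Mutual best responses: (A,X), (A,Y) → Nash equilibria.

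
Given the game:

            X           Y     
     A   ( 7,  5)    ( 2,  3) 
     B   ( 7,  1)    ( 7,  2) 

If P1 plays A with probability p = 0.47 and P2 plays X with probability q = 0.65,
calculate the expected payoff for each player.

E[P1] = 6.1775, E[P2] = 2.7365

Work:
E[P1] = p·q·π₁(A,X) + p·(1-q)·π₁(A,Y) + (1-p)·q·π₁(B,X) + (1-p)·(1-q)·π₁(B,Y)
= 0.47·0.65·7 + 0.47·0.35·2 + 0.53·0.65·7 + 0.53·0.35·7
= 6.1775

E[P2] = 2.7365 (similar calculation)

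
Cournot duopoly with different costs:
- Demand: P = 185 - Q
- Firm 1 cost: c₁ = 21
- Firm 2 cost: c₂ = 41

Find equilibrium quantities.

q₁* = 61.33, q₂* = 41.33

Work:
Reaction: q₁ = (185 - 21 - q₂)/2
Reaction: q₂ = (185 - 41 - q₁)/2
Solve simultaneously:
q₁* = (185 - 2×21 + 41)/3 = 61.33
q₂* = (185 - 2×41 + 21)/3 = 41.33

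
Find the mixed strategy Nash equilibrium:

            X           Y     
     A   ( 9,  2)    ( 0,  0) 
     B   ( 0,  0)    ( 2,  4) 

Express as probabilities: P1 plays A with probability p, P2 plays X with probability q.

p = 0.6667, q = 0.1818

Work:
Find probabilities that make opponent indifferent:
P2 chooses q to make P1 indifferent between A and B
P1 chooses p to make P2 indifferent between X and Y
Mixed NE: P1 plays (A: 0.6667, B: 0.3333), P2 plays (X: 0.1818, Y: 0.8182)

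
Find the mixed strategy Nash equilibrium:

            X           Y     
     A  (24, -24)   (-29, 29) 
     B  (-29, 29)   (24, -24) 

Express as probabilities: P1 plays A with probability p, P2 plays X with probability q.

p = 0.5, q = 0.5

Work:
Find probabilities that make opponent indifferent:
P2 chooses q to make P1 indifferent between A and B
P1 chooses p to make P2 indifferent between X and Y
Mixed NE: P1 plays (A: 0.5, B: 0.5), P2 plays (X: 0.5, Y: 0.5)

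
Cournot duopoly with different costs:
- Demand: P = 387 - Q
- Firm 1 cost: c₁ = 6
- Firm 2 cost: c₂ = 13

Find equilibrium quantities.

q₁* = 129.33, q₂* = 122.33

Work:
Reaction: q₁ = (387 - 6 - q₂)/2
Reaction: q₂ = (387 - 13 - q₁)/2
Solve simultaneously:
q₁* = (387 - 2×6 + 13)/3 = 129.33
q₂* = (387 - 2×13 + 6)/3 = 122.33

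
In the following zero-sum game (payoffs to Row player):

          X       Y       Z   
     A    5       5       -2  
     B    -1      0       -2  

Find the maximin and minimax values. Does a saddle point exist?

Maximin = -2, Minimax = -2, Saddle: True

Work:
Row minimums: [-2, -2] → maximin = -2
Column maximums: [5, 5, -2] → minimax = -2
Saddle point exists! Game value = -2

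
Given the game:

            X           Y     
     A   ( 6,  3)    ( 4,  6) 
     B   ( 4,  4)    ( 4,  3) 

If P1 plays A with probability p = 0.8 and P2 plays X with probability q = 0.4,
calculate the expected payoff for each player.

E[P1] = 4.64, E[P2] = 4.52

Work:
E[P1] = p·q·π₁(A,X) + p·(1-q)·π₁(A,Y) + (1-p)·q·π₁(B,X) + (1-p)·(1-q)·π₁(B,Y)
= 0.8·0.4·6 + 0.8·0.6·4 + 0.2·0.4·4 + 0.2·0.6·4
= 4.64

E[P2] = 4.52 (similar calculation)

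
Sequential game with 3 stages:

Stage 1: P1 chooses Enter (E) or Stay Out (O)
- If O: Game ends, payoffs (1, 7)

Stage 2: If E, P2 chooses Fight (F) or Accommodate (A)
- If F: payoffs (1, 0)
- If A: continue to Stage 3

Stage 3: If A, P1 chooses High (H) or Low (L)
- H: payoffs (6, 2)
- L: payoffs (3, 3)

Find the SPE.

SPE: (E, A, H); Outcome (6, 2)

Work:
Stage 3: P1 chooses H (6 vs 3)
Stage 2: P2: F->0, A->2 (anticipating H). Choose A
Stage 1: P1: O->1, E->6 (anticipating A, H). Choose E
SPE path: E -> A -> H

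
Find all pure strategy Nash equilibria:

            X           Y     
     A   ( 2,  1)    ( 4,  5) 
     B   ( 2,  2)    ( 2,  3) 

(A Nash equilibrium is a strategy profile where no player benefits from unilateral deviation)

Nash equilibrium: (A, Y)

Work:
Best responses:
  P1 vs X: payoffs [2, 2] → best response A/B (payoff 2)
  P1 vs Y: payoffs [4, 2] → best response A (payoff 4)
  P2 vs A: payoffs [1, 5] → best response Y (payoff 5)
  P2 vs B: payoffs [2, 3] → best response Y (payoff 3)
Mutual best responses: (A,Y) → Nash equilibria.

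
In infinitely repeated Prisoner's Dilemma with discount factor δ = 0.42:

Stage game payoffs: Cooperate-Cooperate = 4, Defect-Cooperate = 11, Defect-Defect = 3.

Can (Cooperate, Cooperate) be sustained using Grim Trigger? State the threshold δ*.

δ* = 0.875; since δ = 0.42 < 0.875, cooperation cannot be sustained

Work:
For Grim Trigger:
Cooperate forever: 4/(1-δ)
Defect then punished: 11 + 3·δ/(1-δ)
Need: 4/(1-δ) ≥ 11 + 3·δ/(1-δ)
Solving: δ ≥ (T-R)/(T-P) = (11-4)/(11-3) = 0.875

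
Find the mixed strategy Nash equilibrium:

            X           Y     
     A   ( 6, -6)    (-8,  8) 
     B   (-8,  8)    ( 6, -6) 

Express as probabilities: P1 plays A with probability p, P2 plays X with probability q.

p = 0.5, q = 0.5

Work:
Find probabilities that make opponent indifferent:
P2 chooses q to make P1 indifferent between A and B
P1 chooses p to make P2 indifferent between X and Y
Mixed NE: P1 plays (A: 0.5, B: 0.5), P2 plays (X: 0.5, Y: 0.5)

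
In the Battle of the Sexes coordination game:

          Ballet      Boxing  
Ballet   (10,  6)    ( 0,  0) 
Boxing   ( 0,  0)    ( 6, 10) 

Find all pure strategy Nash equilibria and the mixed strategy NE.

Pure NE: (Ballet, Ballet) and (Boxing, Boxing); Mixed NE: p = 0.625, q = 0.375

Work:
Check pure NE:
(Ballet, Ballet): (10, 6) - no unilateral deviation beneficial
(Boxing, Boxing): (6, 10) - no unilateral deviation beneficial
Mixed NE: P1 plays Ballet with p = 0.625, P2 plays Ballet with q = 0.375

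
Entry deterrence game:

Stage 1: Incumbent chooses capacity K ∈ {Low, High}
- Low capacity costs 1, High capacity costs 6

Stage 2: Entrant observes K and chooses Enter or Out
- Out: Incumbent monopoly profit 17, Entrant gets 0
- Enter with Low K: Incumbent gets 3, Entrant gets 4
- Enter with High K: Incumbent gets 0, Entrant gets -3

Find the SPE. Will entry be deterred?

SPE: (High, Enter|Low, Out|High); Entry deterred. Incumbent net profit = 11

Work:
After Low K: Entrant enters (4 > 0)
After High K: Entrant stays out (-3 < 0)
Incumbent: Low → 3−1=2, High → 17−6=11
Incumbent chooses High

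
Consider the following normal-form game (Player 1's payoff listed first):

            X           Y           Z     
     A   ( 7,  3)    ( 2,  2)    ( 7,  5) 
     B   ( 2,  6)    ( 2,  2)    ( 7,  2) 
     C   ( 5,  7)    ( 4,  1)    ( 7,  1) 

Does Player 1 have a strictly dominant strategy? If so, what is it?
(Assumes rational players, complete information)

No strictly dominant strategy exists for Player 1

Work:
A strategy strictly dominates another if it gives a strictly higher payoff against every opponent action. Compare each pair of P1's strategies column-by-column:
  A vs B: [7 vs 2, 2 vs 2, 7 vs 7] → A does not strictly dominate B (column Y: 2 ≤ 2)
  A vs C: [7 vs 5, 2 vs 4, 7 vs 7] → A does not strictly dominate C (column Y: 2 ≤ 4)
  B vs A: [2 vs 7, 2 vs 2, 7 vs 7] → B does not strictly dominate A (column X: 2 ≤ 7)
  B vs C: [2 vs 5, 2 vs 4, 7 vs 7] → B does not strictly dominate C (column X: 2 ≤ 5)
  C vs A: [5 vs 7, 4 vs 2, 7 vs 7] → C does not strictly dominate A (column X: 5 ≤ 7)
  C vs B: [5 vs 2, 4 vs 2, 7 vs 7] → C does not strictly dominate B (column Z: 7 ≤ 7)
No single strategy strictly dominates all others → no strictly dominant strategy.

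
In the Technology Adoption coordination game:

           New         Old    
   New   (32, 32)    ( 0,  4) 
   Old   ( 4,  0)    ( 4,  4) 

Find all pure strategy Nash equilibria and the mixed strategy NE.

Pure NE: (New, New) and (Old, Old); Mixed NE: p = 0.125, q = 0.125

Work:
Check pure NE:
(New, New): (32, 32) - no unilateral deviation beneficial
(Old, Old): (4, 4) - no unilateral deviation beneficial
Mixed NE: P1 plays New with p = 0.125, P2 plays New with q = 0.125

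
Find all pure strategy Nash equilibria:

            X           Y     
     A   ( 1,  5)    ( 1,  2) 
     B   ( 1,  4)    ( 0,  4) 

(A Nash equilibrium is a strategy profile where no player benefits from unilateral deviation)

Nash equilibrium: (A, X), (B, X)

Work:
Best responses:
  P1 vs X: payoffs [1, 1] → best response A/B (payoff 1)
  P1 vs Y: payoffs [1, 0] → best response A (payoff 1)
  P2 vs A: payoffs [5, 2] → best response X (payoff 5)
  P2 vs B: payoffs [4, 4] → best response X/Y (payoff 4)
Mutual best responses: (A,X), (B,X) → Nash equilibria.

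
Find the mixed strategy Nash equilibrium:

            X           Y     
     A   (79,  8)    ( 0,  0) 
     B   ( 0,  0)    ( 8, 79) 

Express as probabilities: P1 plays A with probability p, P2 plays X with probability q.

p = 0.908, q = 0.092

Work:
Find probabilities that make opponent indifferent:
P2 chooses q to make P1 indifferent between A and B
P1 chooses p to make P2 indifferent between X and Y
Mixed NE: P1 plays (A: 0.908, B: 0.092), P2 plays (X: 0.092, Y: 0.908)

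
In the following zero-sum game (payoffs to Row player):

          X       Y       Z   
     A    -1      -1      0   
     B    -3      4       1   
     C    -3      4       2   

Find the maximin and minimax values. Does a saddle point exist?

Maximin = -1, Minimax = -1, Saddle: True

Work:
Row minimums: [-1, -3, -3] → maximin = -1
Column maximums: [-1, 4, 2] → minimax = -1
Saddle point exists! Game value = -1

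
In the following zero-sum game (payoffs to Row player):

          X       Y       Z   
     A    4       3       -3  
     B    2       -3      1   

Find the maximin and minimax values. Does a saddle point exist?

Maximin = -3, Minimax = 1, Saddle: False

Work:
Row minimums: [-3, -3] → maximin = -3
Column maximums: [4, 3, 1] → minimax = 1
No saddle point (maximin ≠ minimax). Mixed strategy needed.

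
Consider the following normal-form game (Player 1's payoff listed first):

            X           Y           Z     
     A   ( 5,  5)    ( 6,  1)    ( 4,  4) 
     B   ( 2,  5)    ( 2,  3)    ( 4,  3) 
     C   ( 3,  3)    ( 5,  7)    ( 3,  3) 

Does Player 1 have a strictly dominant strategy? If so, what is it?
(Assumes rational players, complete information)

No strictly dominant strategy exists for Player 1

Work:
A strategy strictly dominates another if it gives a strictly higher payoff against every opponent action. Compare each pair of P1's strategies column-by-column:
  A vs B: [5 vs 2, 6 vs 2, 4 vs 4] → A does not strictly dominate B (column Z: 4 ≤ 4)
  A vs C: [5 vs 3, 6 vs 5, 4 vs 3] → A strictly dominates C
  B vs A: [2 vs 5, 2 vs 6, 4 vs 4] → B does not strictly dominate A (column X: 2 ≤ 5)
  B vs C: [2 vs 3, 2 vs 5, 4 vs 3] → B does not strictly dominate C (column X: 2 ≤ 3)
  C vs A: [3 vs 5, 5 vs 6, 3 vs 4] → C does not strictly dominate A (column X: 3 ≤ 5)
  C vs B: [3 vs 2, 5 vs 2, 3 vs 4] → C does not strictly dominate B (column Z: 3 ≤ 4)
No single strategy strictly dominates all others → no strictly dominant strategy.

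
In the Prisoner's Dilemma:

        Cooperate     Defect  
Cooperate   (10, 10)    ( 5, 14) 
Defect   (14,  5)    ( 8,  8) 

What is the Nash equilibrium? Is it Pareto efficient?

(Defect, Defect) is NE; not Pareto efficient

Work:
Defect dominates Cooperate for both players:
If P2 cooperates: Defect (14) > Cooperate (10)
If P2 defects: Defect (8) > Cooperate (5)
NE: (Defect, Defect) with payoff (8, 8)
But (Cooperate, Cooperate) = (10, 10) Pareto dominates (8, 8)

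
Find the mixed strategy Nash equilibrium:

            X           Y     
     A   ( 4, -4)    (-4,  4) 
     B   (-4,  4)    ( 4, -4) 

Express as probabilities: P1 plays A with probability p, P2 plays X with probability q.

p = 0.5, q = 0.5

Work:
Find probabilities that make opponent indifferent:
P2 chooses q to make P1 indifferent between A and B
P1 chooses p to make P2 indifferent between X and Y
Mixed NE: P1 plays (A: 0.5, B: 0.5), P2 plays (X: 0.5, Y: 0.5)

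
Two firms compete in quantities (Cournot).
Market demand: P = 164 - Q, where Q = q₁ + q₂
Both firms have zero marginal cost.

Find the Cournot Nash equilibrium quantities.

q₁* = q₂* = 54.67; P* = 54.67

Work:
Profit: π_i = P·q_i = (a - q_i - q_j)·q_i
FOC: ∂π_i/∂q_i = a - 2q_i - q_j = 0
Reaction function: q_i = (164 - q_j)/2
Symmetry: q* = 164/3 = 54.67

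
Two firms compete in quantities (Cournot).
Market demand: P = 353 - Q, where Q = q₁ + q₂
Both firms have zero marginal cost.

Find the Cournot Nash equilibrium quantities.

q₁* = q₂* = 117.67; P* = 117.67

Work:
Profit: π_i = P·q_i = (a - q_i - q_j)·q_i
FOC: ∂π_i/∂q_i = a - 2q_i - q_j = 0
Reaction function: q_i = (353 - q_j)/2
Symmetry: q* = 353/3 = 117.67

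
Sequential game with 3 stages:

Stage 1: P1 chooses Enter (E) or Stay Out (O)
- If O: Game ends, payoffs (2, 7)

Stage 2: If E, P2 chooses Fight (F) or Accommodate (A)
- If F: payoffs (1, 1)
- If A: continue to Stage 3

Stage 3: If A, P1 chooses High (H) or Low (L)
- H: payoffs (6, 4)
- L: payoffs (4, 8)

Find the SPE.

SPE: (E, A, H); Outcome (6, 4)

Work:
Stage 3: P1 chooses H (6 vs 4)
Stage 2: P2: F->1, A->4 (anticipating H). Choose A
Stage 1: P1: O->2, E->6 (anticipating A, H). Choose E
SPE path: E -> A -> H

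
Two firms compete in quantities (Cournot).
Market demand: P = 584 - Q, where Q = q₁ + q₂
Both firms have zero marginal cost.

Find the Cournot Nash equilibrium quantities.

q₁* = q₂* = 194.67; P* = 194.67

Work:
Profit: π_i = P·q_i = (a - q_i - q_j)·q_i
FOC: ∂π_i/∂q_i = a - 2q_i - q_j = 0
Reaction function: q_i = (584 - q_j)/2
Symmetry: q* = 584/3 = 194.67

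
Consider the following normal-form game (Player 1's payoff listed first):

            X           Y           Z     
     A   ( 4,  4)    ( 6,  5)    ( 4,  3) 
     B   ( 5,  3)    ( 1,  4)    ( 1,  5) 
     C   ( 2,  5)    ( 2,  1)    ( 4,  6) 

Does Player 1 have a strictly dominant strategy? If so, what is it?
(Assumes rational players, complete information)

No strictly dominant strategy exists for Player 1

Work:
A strategy strictly dominates another if it gives a strictly higher payoff against every opponent action. Compare each pair of P1's strategies column-by-column:
  A vs B: [4 vs 5, 6 vs 1, 4 vs 1] → A does not strictly dominate B (column X: 4 ≤ 5)
  A vs C: [4 vs 2, 6 vs 2, 4 vs 4] → A does not strictly dominate C (column Z: 4 ≤ 4)
  B vs A: [5 vs 4, 1 vs 6, 1 vs 4] → B does not strictly dominate A (column Y: 1 ≤ 6)
  B vs C: [5 vs 2, 1 vs 2, 1 vs 4] → B does not strictly dominate C (column Y: 1 ≤ 2)
  C vs A: [2 vs 4, 2 vs 6, 4 vs 4] → C does not strictly dominate A (column X: 2 ≤ 4)
  C vs B: [2 vs 5, 2 vs 1, 4 vs 1] → C does not strictly dominate B (column X: 2 ≤ 5)
No single strategy strictly dominates all others → no strictly dominant strategy.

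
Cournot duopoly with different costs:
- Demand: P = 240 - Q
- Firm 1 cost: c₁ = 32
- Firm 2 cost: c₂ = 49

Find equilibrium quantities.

q₁* = 75.0, q₂* = 58.0

Work:
Reaction: q₁ = (240 - 32 - q₂)/2
Reaction: q₂ = (240 - 49 - q₁)/2
Solve simultaneously:
q₁* = (240 - 2×32 + 49)/3 = 75.0
q₂* = (240 - 2×49 + 32)/3 = 58.0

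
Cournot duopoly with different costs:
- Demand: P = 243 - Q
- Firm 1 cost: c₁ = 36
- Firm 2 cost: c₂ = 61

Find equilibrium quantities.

q₁* = 77.33, q₂* = 52.33

Work:
Reaction: q₁ = (243 - 36 - q₂)/2
Reaction: q₂ = (243 - 61 - q₁)/2
Solve simultaneously:
q₁* = (243 - 2×36 + 61)/3 = 77.33
q₂* = (243 - 2×61 + 36)/3 = 52.33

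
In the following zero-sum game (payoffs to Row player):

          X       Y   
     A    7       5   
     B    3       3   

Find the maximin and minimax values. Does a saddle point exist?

Maximin = 5, Minimax = 5, Saddle: True

Work:
Row minimums: [5, 3] → maximin = 5
Column maximums: [7, 5] → minimax = 5
Saddle point exists! Game value = 5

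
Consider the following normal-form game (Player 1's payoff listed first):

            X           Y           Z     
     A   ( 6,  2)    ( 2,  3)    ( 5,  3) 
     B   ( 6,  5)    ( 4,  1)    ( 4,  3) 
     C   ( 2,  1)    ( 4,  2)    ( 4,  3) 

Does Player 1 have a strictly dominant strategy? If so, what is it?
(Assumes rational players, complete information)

No strictly dominant strategy exists for Player 1

Work:
A strategy strictly dominates another if it gives a strictly higher payoff against every opponent action. Compare each pair of P1's strategies column-by-column:
  A vs B: [6 vs 6, 2 vs 4, 5 vs 4] → A does not strictly dominate B (column X: 6 ≤ 6)
  A vs C: [6 vs 2, 2 vs 4, 5 vs 4] → A does not strictly dominate C (column Y: 2 ≤ 4)
  B vs A: [6 vs 6, 4 vs 2, 4 vs 5] → B does not strictly dominate A (column X: 6 ≤ 6)
  B vs C: [6 vs 2, 4 vs 4, 4 vs 4] → B does not strictly dominate C (column Y: 4 ≤ 4)
  C vs A: [2 vs 6, 4 vs 2, 4 vs 5] → C does not strictly dominate A (column X: 2 ≤ 6)
  C vs B: [2 vs 6, 4 vs 4, 4 vs 4] → C does not strictly dominate B (column X: 2 ≤ 6)
No single strategy strictly dominates all others → no strictly dominant strategy.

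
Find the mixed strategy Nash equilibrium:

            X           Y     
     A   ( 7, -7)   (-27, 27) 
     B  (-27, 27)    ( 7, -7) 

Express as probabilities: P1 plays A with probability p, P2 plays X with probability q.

p = 0.5, q = 0.5

Work:
Find probabilities that make opponent indifferent:
P2 chooses q to make P1 indifferent between A and B
P1 chooses p to make P2 indifferent between X and Y
Mixed NE: P1 plays (A: 0.5, B: 0.5), P2 plays (X: 0.5, Y: 0.5)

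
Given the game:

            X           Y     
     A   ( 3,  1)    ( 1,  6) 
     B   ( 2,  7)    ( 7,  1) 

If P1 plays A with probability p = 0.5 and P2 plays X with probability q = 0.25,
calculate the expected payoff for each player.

E[P1] = 3.625, E[P2] = 3.625

Work:
E[P1] = p·q·π₁(A,X) + p·(1-q)·π₁(A,Y) + (1-p)·q·π₁(B,X) + (1-p)·(1-q)·π₁(B,Y)
= 0.5·0.25·3 + 0.5·0.75·1 + 0.5·0.25·2 + 0.5·0.75·7
= 3.625

E[P2] = 3.625 (similar calculation)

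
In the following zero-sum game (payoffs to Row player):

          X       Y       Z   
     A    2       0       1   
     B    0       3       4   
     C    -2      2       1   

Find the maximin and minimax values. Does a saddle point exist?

Maximin = 0, Minimax = 2, Saddle: False

Work:
Row minimums: [0, 0, -2] → maximin = 0
Column maximums: [2, 3, 4] → minimax = 2
No saddle point (maximin ≠ minimax). Mixed strategy needed.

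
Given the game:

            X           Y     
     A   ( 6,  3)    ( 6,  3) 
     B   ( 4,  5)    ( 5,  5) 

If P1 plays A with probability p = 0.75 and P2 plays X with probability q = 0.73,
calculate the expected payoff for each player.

E[P1] = 5.5675, E[P2] = 3.5

Work:
E[P1] = p·q·π₁(A,X) + p·(1-q)·π₁(A,Y) + (1-p)·q·π₁(B,X) + (1-p)·(1-q)·π₁(B,Y)
= 0.75·0.73·6 + 0.75·0.27·6 + 0.25·0.73·4 + 0.25·0.27·5
= 5.5675

E[P2] = 3.5 (similar calculation)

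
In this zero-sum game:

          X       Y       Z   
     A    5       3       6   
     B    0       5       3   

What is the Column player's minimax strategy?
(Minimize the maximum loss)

Column should play X or Y (all achieve the minimum), value = 5

Work:
Column player minimizes Row's maximum payoff:
Column X: max payoff to Row = 5
Column Y: max payoff to Row = 5
Column Z: max payoff to Row = 6
Minimum is 5, achieved by columns X, Y (tied).
Each of X or Y is a minimax strategy.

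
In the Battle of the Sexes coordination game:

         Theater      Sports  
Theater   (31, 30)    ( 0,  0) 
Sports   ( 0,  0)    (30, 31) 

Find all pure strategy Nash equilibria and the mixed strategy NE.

Pure NE: (Theater, Theater) and (Sports, Sports); Mixed NE: p = 0.5082, q = 0.4918

Work:
Check pure NE:
(Theater, Theater): (31, 30) - no unilateral deviation beneficial
(Sports, Sports): (30, 31) - no unilateral deviation beneficial
Mixed NE: P1 plays Theater with p = 0.5082, P2 plays Theater with q = 0.4918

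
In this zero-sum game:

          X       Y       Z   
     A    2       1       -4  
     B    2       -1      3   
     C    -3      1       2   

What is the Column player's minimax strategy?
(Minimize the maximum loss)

Column should play Y, value = 1

Work:
Column player minimizes Row's maximum payoff:
Column X: max payoff to Row = 2
Column Y: max payoff to Row = 1
Column Z: max payoff to Row = 3
Minimum is 1, achieved by column Y.
Minimax strategy: Y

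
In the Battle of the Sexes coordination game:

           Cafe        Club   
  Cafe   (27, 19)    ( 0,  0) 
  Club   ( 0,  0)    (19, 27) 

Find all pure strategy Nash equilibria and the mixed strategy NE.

Pure NE: (Cafe, Cafe) and (Club, Club); Mixed NE: p = 0.587, q = 0.413

Work:
Check pure NE:
(Cafe, Cafe): (27, 19) - no unilateral deviation beneficial
(Club, Club): (19, 27) - no unilateral deviation beneficial
Mixed NE: P1 plays Cafe with p = 0.587, P2 plays Cafe with q = 0.413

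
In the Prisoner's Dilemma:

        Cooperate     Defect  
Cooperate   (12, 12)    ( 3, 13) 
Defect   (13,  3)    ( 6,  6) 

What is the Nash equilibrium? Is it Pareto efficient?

(Defect, Defect) is NE; not Pareto efficient

Work:
Defect dominates Cooperate for both players:
If P2 cooperates: Defect (13) > Cooperate (12)
If P2 defects: Defect (6) > Cooperate (3)
NE: (Defect, Defect) with payoff (6, 6)
But (Cooperate, Cooperate) = (12, 12) Pareto dominates (6, 6)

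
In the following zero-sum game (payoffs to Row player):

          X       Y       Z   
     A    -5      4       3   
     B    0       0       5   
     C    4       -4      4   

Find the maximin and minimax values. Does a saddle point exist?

Maximin = 0, Minimax = 4, Saddle: False

Work:
Row minimums: [-5, 0, -4] → maximin = 0
Column maximums: [4, 4, 5] → minimax = 4
No saddle point (maximin ≠ minimax). Mixed strategy needed.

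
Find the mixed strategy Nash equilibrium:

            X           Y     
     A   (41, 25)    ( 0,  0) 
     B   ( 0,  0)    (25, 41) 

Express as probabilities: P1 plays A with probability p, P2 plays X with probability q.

p = 0.6212, q = 0.3788

Work:
Find probabilities that make opponent indifferent:
P2 chooses q to make P1 indifferent between A and B
P1 chooses p to make P2 indifferent between X and Y
Mixed NE: P1 plays (A: 0.6212, B: 0.3788), P2 plays (X: 0.3788, Y: 0.6212)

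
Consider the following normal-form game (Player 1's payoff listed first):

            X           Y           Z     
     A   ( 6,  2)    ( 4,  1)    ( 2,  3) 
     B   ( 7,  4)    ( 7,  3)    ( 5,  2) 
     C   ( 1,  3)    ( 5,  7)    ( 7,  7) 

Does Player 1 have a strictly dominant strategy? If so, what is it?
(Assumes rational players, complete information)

No strictly dominant strategy exists for Player 1

Work:
A strategy strictly dominates another if it gives a strictly higher payoff against every opponent action. Compare each pair of P1's strategies column-by-column:
  A vs B: [6 vs 7, 4 vs 7, 2 vs 5] → A does not strictly dominate B (column X: 6 ≤ 7)
  A vs C: [6 vs 1, 4 vs 5, 2 vs 7] → A does not strictly dominate C (column Y: 4 ≤ 5)
  B vs A: [7 vs 6, 7 vs 4, 5 vs 2] → B strictly dominates A
  B vs C: [7 vs 1, 7 vs 5, 5 vs 7] → B does not strictly dominate C (column Z: 5 ≤ 7)
  C vs A: [1 vs 6, 5 vs 4, 7 vs 2] → C does not strictly dominate A (column X: 1 ≤ 6)
  C vs B: [1 vs 7, 5 vs 7, 7 vs 5] → C does not strictly dominate B (column X: 1 ≤ 7)
No single strategy strictly dominates all others → no strictly dominant strategy.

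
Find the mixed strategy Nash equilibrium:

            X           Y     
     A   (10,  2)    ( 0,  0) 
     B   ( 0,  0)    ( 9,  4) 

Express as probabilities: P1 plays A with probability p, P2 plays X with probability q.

p = 0.6667, q = 0.4737

Work:
Find probabilities that make opponent indifferent:
P2 chooses q to make P1 indifferent between A and B
P1 chooses p to make P2 indifferent between X and Y
Mixed NE: P1 plays (A: 0.6667, B: 0.3333), P2 plays (X: 0.4737, Y: 0.5263)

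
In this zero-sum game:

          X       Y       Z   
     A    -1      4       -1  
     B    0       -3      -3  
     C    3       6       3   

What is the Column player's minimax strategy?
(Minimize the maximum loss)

Column should play X or Z (all achieve the minimum), value = 3

Work:
Column player minimizes Row's maximum payoff:
Column X: max payoff to Row = 3
Column Y: max payoff to Row = 6
Column Z: max payoff to Row = 3
Minimum is 3, achieved by columns X, Z (tied).
Each of X or Z is a minimax strategy.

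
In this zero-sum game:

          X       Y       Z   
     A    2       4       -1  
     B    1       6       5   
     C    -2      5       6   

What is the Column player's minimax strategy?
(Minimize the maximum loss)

Column should play X, value = 2

Work:
Column player minimizes Row's maximum payoff:
Column X: max payoff to Row = 2
Column Y: max payoff to Row = 6
Column Z: max payoff to Row = 6
Minimum is 2, achieved by column X.
Minimax strategy: X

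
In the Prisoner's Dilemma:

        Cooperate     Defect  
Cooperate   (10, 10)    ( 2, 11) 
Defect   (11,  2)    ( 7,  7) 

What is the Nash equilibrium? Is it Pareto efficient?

(Defect, Defect) is NE; not Pareto efficient

Work:
Defect dominates Cooperate for both players:
If P2 cooperates: Defect (11) > Cooperate (10)
If P2 defects: Defect (7) > Cooperate (2)
NE: (Defect, Defect) with payoff (7, 7)
But (Cooperate, Cooperate) = (10, 10) Pareto dominates (7, 7)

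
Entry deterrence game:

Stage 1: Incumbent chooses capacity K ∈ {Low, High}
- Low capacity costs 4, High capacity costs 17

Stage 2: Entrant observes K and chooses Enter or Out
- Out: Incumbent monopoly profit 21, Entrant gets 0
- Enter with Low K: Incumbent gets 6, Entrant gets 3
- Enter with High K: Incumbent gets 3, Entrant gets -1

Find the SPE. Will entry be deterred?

SPE: (High, Enter|Low, Out|High); Entry deterred. Incumbent net profit = 4

Work:
After Low K: Entrant enters (3 > 0)
After High K: Entrant stays out (-1 < 0)
Incumbent: Low → 6−4=2, High → 21−17=4
Incumbent chooses High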